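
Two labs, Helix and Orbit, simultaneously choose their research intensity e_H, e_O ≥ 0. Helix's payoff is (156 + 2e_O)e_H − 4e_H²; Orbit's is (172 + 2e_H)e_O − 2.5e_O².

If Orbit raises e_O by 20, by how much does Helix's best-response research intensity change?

5

Expanding Helix's payoff: 156e_H + 2e_Oe_H − 4e_H².
∂π/∂e_H = 156 + 2e_O − 8e_H = 0, so e_H = 19.5 + 0.25e_O.
The reaction-function slope is 0.25, so a 20-unit rise in e_O moves e_H by 0.25 × 20 = 5. Helix's best response rises — the actions are strategic complements.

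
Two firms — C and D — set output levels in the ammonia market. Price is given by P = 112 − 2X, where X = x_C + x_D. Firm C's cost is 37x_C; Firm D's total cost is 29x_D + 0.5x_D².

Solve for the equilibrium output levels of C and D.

13.0625, 11.375

Firm C's profit: π = x_C(112 − 2(x_C + x_D)) − 37x_C.
∂π/∂x_C = 75 − 4x_C − 2x_D = 0, so x_C = 18.75 − 0.5x_D.
For D: ∂π/∂x_D = 83 − 5x_D − 2x_C = 0 ⇒ x_D = 16.6 − 0.4x_C.
Solving the two reaction functions simultaneously: (1 − (−0.5)(−0.4))x_C = 18.75 − 0.5·16.6, so 0.8x_C = 10.45 and x_C = 13.0625.
Then x_D = 16.6 − 0.4·13.0625 = 11.375.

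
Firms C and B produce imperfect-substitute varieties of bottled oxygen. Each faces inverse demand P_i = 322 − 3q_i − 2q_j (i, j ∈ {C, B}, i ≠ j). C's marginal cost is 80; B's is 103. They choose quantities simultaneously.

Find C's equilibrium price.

175.0625

Firm C's profit: π = q_C(322 − 3q_C − 2q_B) − 80q_C.
∂π/∂q_C = 242 − 6q_C − 2q_B = 0 ⇒ q_C = 121/3 − (1/3)q_B.
Similarly q_B = 36.5 − (1/3)q_C.
Solving the two reaction functions simultaneously: (1 − (−1/3)(−1/3))q_C = 121/3 − (1/3)·36.5, so (8/9)q_C = 169/6 and q_C = 31.6875.
Then q_B = 36.5 − (1/3)·31.6875 = 25.9375.
P_C = 322 − 3·31.6875 − 2·25.9375 = 175.0625.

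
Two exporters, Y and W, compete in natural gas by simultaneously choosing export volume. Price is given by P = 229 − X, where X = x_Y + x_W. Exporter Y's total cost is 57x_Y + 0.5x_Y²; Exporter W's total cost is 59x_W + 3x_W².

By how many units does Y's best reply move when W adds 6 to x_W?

Exporter Y's profit: π = x_Y(229 − (x_Y + x_W)) − 57x_Y − 0.5x_Y².
∂π/∂x_Y = 172 − 3x_Y − x_W = 0, so x_Y = 172/3 − (1/3)x_W.
The reaction-function slope is −1/3, so a 6-unit rise in x_W moves x_Y by −1/3 × 6 = −2. Y's best response falls — the actions are strategic substitutes.

-2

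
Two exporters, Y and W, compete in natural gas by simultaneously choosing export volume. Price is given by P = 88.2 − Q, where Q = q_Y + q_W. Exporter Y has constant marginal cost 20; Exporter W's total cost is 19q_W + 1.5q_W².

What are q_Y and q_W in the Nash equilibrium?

30.2, 7.8

Exporter Y's profit: π = q_Y(88.2 − (q_Y + q_W)) − 20q_Y.
∂π/∂q_Y = 68.2 − 2q_Y − q_W = 0, so q_Y = 34.1 − 0.5q_W.
For W: ∂π/∂q_W = 69.2 − 5q_W − q_Y = 0 ⇒ q_W = 13.84 − 0.2q_Y.
Plugging q_W into Y's best response: q_Y = 34.1 − 0.5(13.84 − 0.2q_Y) ⇒ 0.9q_Y = 27.18, so q_Y = 30.2.
Then q_W = 13.84 − 0.2·30.2 = 7.8.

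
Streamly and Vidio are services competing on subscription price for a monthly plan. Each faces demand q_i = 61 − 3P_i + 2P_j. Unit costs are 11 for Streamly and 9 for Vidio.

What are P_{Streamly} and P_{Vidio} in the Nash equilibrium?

Streamly's profit: π = (P_{Streamly} − 11)(61 − 3P_{Streamly} + 2P_{Vidio}).
∂π/∂P_{Streamly} = 94 − 6P_{Streamly} + 2P_{Vidio} = 0 ⇒ P_{Streamly} = 47/3 + (1/3)P_{Vidio}.
Similarly P_{Vidio} = 44/3 + (1/3)P_{Streamly}.
Plugging P_{Vidio} into Streamly's best response: P_{Streamly} = 47/3 + (1/3)(44/3 + (1/3)P_{Streamly}) ⇒ (8/9)P_{Streamly} = 185/9, so P_{Streamly} = 23.125.
Then P_{Vidio} = 44/3 + (1/3)·23.125 = 22.375.

23.125, 22.375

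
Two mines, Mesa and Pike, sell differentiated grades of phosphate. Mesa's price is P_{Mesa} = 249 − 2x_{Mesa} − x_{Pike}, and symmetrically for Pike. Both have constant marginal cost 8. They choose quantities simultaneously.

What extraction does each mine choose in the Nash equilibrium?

48.2

Mine Mesa's profit: π = x_{Mesa}(249 − 2x_{Mesa} − x_{Pike}) − 8x_{Mesa}.
∂π/∂x_{Mesa} = 241 − 4x_{Mesa} − x_{Pike} = 0 ⇒ x_{Mesa} = 60.25 − 0.25x_{Pike}.
The game is symmetric, so in equilibrium x_{Pike} = x_{Mesa}: the reaction function gives 1.25x_{Mesa} = 60.25, hence x_{Mesa} = 48.2.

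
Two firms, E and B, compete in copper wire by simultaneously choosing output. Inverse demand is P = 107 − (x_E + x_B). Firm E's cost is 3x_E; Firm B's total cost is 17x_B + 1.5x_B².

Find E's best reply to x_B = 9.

47.5

Firm E's profit: π = x_E(107 − (x_E + x_B)) − 3x_E.
∂π/∂x_E = 104 − 2x_E − x_B = 0, so x_E = 52 − 0.5x_B.
At x_B = 9: x_E = 52 − 0.5·9 = 47.5.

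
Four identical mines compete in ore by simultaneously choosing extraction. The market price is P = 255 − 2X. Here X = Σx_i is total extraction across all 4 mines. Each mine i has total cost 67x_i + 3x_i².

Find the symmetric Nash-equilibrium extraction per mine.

A representative mine's profit is π_i = x_i(255 − 2X) − 67x_i − 3x_i², with X = x_i + Σ_{j≠i} x_j.
First-order condition: 188 − 10x_i − 2Σ_{j≠i} x_j = 0.
In a symmetric equilibrium every mine chooses the same x, so Σ_{j≠i} x_j = 3x. The condition becomes 188 − 16x = 0, giving x = 188/16 = 11.75.

11.75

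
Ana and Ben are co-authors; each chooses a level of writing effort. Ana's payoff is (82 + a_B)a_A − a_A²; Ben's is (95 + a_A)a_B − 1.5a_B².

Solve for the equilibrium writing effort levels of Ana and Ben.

68.2, 54.4

Expanding Ana's payoff: 82a_A + a_Ba_A − a_A².
∂π/∂a_A = 82 + a_B − 2a_A = 0, so a_A = 41 + 0.5a_B.
Likewise for Ben: a_B = 95/3 + (1/3)a_A.
Substituting the second reaction function into the first: a_A = 41 + 0.5(95/3 + (1/3)a_A), which gives (5/6)a_A = 341/6 ⇒ a_A = 68.2.
Then a_B = 95/3 + (1/3)·68.2 = 54.4.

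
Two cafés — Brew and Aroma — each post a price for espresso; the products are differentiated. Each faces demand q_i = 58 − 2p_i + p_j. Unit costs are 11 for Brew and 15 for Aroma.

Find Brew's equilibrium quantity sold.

32.4

Brew's profit: π = (p_{Brew} − 11)(58 − 2p_{Brew} + p_{Aroma}).
∂π/∂p_{Brew} = 80 − 4p_{Brew} + p_{Aroma} = 0 ⇒ p_{Brew} = 20 + 0.25p_{Aroma}.
Similarly p_{Aroma} = 22 + 0.25p_{Brew}.
Solving the two reaction functions simultaneously: (1 − (0.25)(0.25))p_{Brew} = 20 + 0.25·22, so 0.9375p_{Brew} = 25.5 and p_{Brew} = 27.2.
Then p_{Aroma} = 22 + 0.25·27.2 = 28.8.
q_{Brew} = 58 − 2·27.2 + 28.8 = 32.4.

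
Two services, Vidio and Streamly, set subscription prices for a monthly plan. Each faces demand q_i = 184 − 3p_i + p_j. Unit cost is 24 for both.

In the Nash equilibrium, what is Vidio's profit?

2219.52

Vidio's profit: π = (p_{Vidio} − 24)(184 − 3p_{Vidio} + p_{Streamly}).
∂π/∂p_{Vidio} = 256 − 6p_{Vidio} + p_{Streamly} = 0 ⇒ p_{Vidio} = 128/3 + (1/6)p_{Streamly}.
Setting p_{Vidio} = p_{Streamly} in the reaction function: p_{Vidio} = 128/3 + (1/6)p_{Vidio}, so p_{Vidio} = (128/3) / (5/6) = 51.2.
q_{Vidio} = 184 − 3·51.2 + 51.2 = 81.6.
Profit = (51.2 − 24)·81.6 = 2219.52.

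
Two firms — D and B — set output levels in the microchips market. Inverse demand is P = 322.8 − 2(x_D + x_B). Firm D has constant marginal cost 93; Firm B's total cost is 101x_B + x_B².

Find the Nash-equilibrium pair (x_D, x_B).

46.76, 21.38

Firm D's profit: π = x_D(322.8 − 2(x_D + x_B)) − 93x_D.
∂π/∂x_D = 229.8 − 4x_D − 2x_B = 0, so x_D = 57.45 − 0.5x_B.
For B: ∂π/∂x_B = 221.8 − 6x_B − 2x_D = 0 ⇒ x_B = 1109/30 − (1/3)x_D.
Substituting the second reaction function into the first: x_D = 57.45 − 0.5(1109/30 − (1/3)x_D), which gives (5/6)x_D = 1169/30 ⇒ x_D = 46.76.
Then x_B = 1109/30 − (1/3)·46.76 = 21.38.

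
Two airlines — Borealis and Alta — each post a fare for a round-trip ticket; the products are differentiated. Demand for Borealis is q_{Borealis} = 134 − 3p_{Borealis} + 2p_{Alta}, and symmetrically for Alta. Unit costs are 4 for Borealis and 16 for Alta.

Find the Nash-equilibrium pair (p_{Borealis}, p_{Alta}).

38.75, 43.25

Borealis's profit: π = (p_{Borealis} − 4)(134 − 3p_{Borealis} + 2p_{Alta}).
∂π/∂p_{Borealis} = 146 − 6p_{Borealis} + 2p_{Alta} = 0 ⇒ p_{Borealis} = 73/3 + (1/3)p_{Alta}.
Similarly p_{Alta} = 91/3 + (1/3)p_{Borealis}.
Solving the two reaction functions simultaneously: (1 − (1/3)(1/3))p_{Borealis} = 73/3 + (1/3)·(91/3), so (8/9)p_{Borealis} = 310/9 and p_{Borealis} = 38.75.
Then p_{Alta} = 91/3 + (1/3)·38.75 = 43.25.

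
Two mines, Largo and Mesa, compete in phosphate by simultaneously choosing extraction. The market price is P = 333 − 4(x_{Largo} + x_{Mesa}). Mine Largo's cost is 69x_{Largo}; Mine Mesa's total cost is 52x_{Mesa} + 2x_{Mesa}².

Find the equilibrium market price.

171.2

Mine Largo's profit: π = x_{Largo}(333 − 4(x_{Largo} + x_{Mesa})) − 69x_{Largo}.
∂π/∂x_{Largo} = 264 − 8x_{Largo} − 4x_{Mesa} = 0, so x_{Largo} = 33 − 0.5x_{Mesa}.
For Mesa: ∂π/∂x_{Mesa} = 281 − 12x_{Mesa} − 4x_{Largo} = 0 ⇒ x_{Mesa} = 281/12 − (1/3)x_{Largo}.
Solving the two reaction functions simultaneously: (1 − (−0.5)(−1/3))x_{Largo} = 33 − 0.5·(281/12), so (5/6)x_{Largo} = 511/24 and x_{Largo} = 25.55.
Then x_{Mesa} = 281/12 − (1/3)·25.55 = 14.9.
Equilibrium price: P = 333 − 4·40.45 = 171.2.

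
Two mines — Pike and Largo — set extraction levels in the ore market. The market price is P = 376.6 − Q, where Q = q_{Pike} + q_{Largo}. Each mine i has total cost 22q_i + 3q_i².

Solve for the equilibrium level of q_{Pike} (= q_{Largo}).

39.4

Mine Pike's profit: π = q_{Pike}(376.6 − (q_{Pike} + q_{Largo})) − 22q_{Pike} − 3q_{Pike}².
∂π/∂q_{Pike} = 354.6 − 8q_{Pike} − q_{Largo} = 0, so q_{Pike} = 44.325 − 0.125q_{Largo}.
Setting q_{Pike} = q_{Largo} in the reaction function: q_{Pike} = 44.325 − 0.125q_{Pike}, so q_{Pike} = 44.325 / 1.125 = 39.4.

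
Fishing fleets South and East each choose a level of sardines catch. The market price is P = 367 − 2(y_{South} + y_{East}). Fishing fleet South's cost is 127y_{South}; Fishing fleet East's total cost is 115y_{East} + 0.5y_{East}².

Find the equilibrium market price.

Fishing fleet South's profit: π = y_{South}(367 − 2(y_{South} + y_{East})) − 127y_{South}.
∂π/∂y_{South} = 240 − 4y_{South} − 2y_{East} = 0, so y_{South} = 60 − 0.5y_{East}.
For East: ∂π/∂y_{East} = 252 − 5y_{East} − 2y_{South} = 0 ⇒ y_{East} = 50.4 − 0.4y_{South}.
Plugging y_{East} into South's best response: y_{South} = 60 − 0.5(50.4 − 0.4y_{South}) ⇒ 0.8y_{South} = 34.8, so y_{South} = 43.5.
Then y_{East} = 50.4 − 0.4·43.5 = 33.
Equilibrium price: P = 367 − 2·76.5 = 214.

214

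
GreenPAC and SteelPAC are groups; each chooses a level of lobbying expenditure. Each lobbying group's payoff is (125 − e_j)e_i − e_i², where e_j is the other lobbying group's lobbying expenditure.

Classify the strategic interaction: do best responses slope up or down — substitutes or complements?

GreenPAC's payoff is (125 − e_S)e_G − e_G².
∂π/∂e_G = 125 − e_S − 2e_G = 0, so e_G = 62.5 − 0.5e_S.
The best-response slope de_G/de_S = −0.5 < 0: the reaction function is downward-sloping, so the choices are strategic substitutes.

strategic substitutes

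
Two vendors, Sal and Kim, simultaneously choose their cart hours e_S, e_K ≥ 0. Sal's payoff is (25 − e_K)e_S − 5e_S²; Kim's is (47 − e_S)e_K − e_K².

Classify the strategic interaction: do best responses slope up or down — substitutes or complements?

Expanding Sal's payoff: 25e_S − e_Ke_S − 5e_S².
∂π/∂e_S = 25 − e_K − 10e_S = 0, so e_S = 2.5 − 0.1e_K.
The best-response slope de_S/de_K = −0.1 < 0: the reaction function is downward-sloping, so the choices are strategic substitutes.

strategic substitutes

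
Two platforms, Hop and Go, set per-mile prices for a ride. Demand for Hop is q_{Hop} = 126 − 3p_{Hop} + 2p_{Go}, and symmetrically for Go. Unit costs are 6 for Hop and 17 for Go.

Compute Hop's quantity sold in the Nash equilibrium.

96.1875

Hop's profit: π = (p_{Hop} − 6)(126 − 3p_{Hop} + 2p_{Go}).
∂π/∂p_{Hop} = 144 − 6p_{Hop} + 2p_{Go} = 0 ⇒ p_{Hop} = 24 + (1/3)p_{Go}.
Similarly p_{Go} = 29.5 + (1/3)p_{Hop}.
Plugging p_{Go} into Hop's best response: p_{Hop} = 24 + (1/3)(29.5 + (1/3)p_{Hop}) ⇒ (8/9)p_{Hop} = 203/6, so p_{Hop} = 38.0625.
Then p_{Go} = 29.5 + (1/3)·38.0625 = 42.1875.
q_{Hop} = 126 − 3·38.0625 + 2·42.1875 = 96.1875.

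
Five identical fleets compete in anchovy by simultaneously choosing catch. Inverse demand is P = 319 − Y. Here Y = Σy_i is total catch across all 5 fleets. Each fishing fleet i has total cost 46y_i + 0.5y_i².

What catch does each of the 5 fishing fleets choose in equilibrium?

39

A representative fishing fleet's profit is π_i = y_i(319 − Y) − 46y_i − 0.5y_i², with Y = y_i + Σ_{j≠i} y_j.
First-order condition: 273 − 3y_i − Σ_{j≠i} y_j = 0.
Imposing symmetry (y_j = y for all j) turns Σ_{j≠i} y_j into 4y, so 273 = 7y and y = 39.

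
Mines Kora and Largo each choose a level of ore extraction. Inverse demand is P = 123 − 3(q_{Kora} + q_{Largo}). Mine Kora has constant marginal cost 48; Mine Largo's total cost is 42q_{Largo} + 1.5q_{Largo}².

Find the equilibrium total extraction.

15.4

Mine Kora's profit: π = q_{Kora}(123 − 3(q_{Kora} + q_{Largo})) − 48q_{Kora}.
∂π/∂q_{Kora} = 75 − 6q_{Kora} − 3q_{Largo} = 0, so q_{Kora} = 12.5 − 0.5q_{Largo}.
For Largo: ∂π/∂q_{Largo} = 81 − 9q_{Largo} − 3q_{Kora} = 0 ⇒ q_{Largo} = 9 − (1/3)q_{Kora}.
Plugging q_{Largo} into Kora's best response: q_{Kora} = 12.5 − 0.5(9 − (1/3)q_{Kora}) ⇒ (5/6)q_{Kora} = 8, so q_{Kora} = 9.6.
Then q_{Largo} = 9 − (1/3)·9.6 = 5.8.
Total extraction: 9.6 + 5.8 = 15.4.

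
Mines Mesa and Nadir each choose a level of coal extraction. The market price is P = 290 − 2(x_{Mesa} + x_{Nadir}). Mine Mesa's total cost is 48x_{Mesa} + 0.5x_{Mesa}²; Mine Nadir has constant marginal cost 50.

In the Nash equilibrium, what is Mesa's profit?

Mine Mesa's profit: π = x_{Mesa}(290 − 2(x_{Mesa} + x_{Nadir})) − 48x_{Mesa} − 0.5x_{Mesa}².
∂π/∂x_{Mesa} = 242 − 5x_{Mesa} − 2x_{Nadir} = 0, so x_{Mesa} = 48.4 − 0.4x_{Nadir}.
For Nadir: ∂π/∂x_{Nadir} = 240 − 4x_{Nadir} − 2x_{Mesa} = 0 ⇒ x_{Nadir} = 60 − 0.5x_{Mesa}.
Substituting the second reaction function into the first: x_{Mesa} = 48.4 − 0.4(60 − 0.5x_{Mesa}), which gives 0.8x_{Mesa} = 24.4 ⇒ x_{Mesa} = 30.5.
Then x_{Nadir} = 60 − 0.5·30.5 = 44.75.
Price P = 290 − 2·75.25 = 139.5.
Mesa's profit: (139.5 − 48)·30.5 − 0.5(30.5)² = 2325.625.

2325.625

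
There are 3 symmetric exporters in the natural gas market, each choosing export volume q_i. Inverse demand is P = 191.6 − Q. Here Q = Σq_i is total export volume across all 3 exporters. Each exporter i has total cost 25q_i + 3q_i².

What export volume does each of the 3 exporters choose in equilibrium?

16.66

A representative exporter's profit is π_i = q_i(191.6 − Q) − 25q_i − 3q_i², with Q = q_i + Σ_{j≠i} q_j.
First-order condition: 166.6 − 8q_i − Σ_{j≠i} q_j = 0.
With identical exporters, set every q_j = q: then 166.6 − 8q − 2q = 0, i.e. q = 166.6/10 = 16.66.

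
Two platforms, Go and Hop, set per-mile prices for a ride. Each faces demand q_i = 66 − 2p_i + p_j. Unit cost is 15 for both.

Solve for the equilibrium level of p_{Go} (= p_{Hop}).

Go's profit: π = (p_{Go} − 15)(66 − 2p_{Go} + p_{Hop}).
∂π/∂p_{Go} = 96 − 4p_{Go} + p_{Hop} = 0 ⇒ p_{Go} = 24 + 0.25p_{Hop}.
The game is symmetric, so in equilibrium p_{Hop} = p_{Go}: the reaction function gives 0.75p_{Go} = 24, hence p_{Go} = 32.

32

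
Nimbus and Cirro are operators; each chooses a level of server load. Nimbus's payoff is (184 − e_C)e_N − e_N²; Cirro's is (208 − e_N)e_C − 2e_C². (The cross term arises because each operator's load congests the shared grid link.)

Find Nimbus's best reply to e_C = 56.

Expanding Nimbus's payoff: 184e_N − e_Ce_N − e_N².
∂π/∂e_N = 184 − e_C − 2e_N = 0, so e_N = 92 − 0.5e_C.
At e_C = 56: e_N = 92 − 0.5·56 = 64.

64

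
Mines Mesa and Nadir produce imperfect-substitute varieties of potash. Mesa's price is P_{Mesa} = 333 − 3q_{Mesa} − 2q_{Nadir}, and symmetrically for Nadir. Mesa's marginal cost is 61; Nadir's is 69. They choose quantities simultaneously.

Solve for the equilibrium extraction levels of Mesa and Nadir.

Mine Mesa's profit: π = q_{Mesa}(333 − 3q_{Mesa} − 2q_{Nadir}) − 61q_{Mesa}.
∂π/∂q_{Mesa} = 272 − 6q_{Mesa} − 2q_{Nadir} = 0 ⇒ q_{Mesa} = 136/3 − (1/3)q_{Nadir}.
Similarly q_{Nadir} = 44 − (1/3)q_{Mesa}.
Solving the two reaction functions simultaneously: (1 − (−1/3)(−1/3))q_{Mesa} = 136/3 − (1/3)·44, so (8/9)q_{Mesa} = 92/3 and q_{Mesa} = 34.5.
Then q_{Nadir} = 44 − (1/3)·34.5 = 32.5.

34.5, 32.5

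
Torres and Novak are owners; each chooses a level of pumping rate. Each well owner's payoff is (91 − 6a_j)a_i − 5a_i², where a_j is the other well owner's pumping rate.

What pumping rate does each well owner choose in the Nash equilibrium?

Torres's payoff is (91 − 6a_N)a_T − 5a_T².
∂π/∂a_T = 91 − 6a_N − 10a_T = 0, so a_T = 9.1 − 0.6a_N.
The game is symmetric, so in equilibrium a_N = a_T: the reaction function gives 1.6a_T = 9.1, hence a_T = 5.6875.

5.6875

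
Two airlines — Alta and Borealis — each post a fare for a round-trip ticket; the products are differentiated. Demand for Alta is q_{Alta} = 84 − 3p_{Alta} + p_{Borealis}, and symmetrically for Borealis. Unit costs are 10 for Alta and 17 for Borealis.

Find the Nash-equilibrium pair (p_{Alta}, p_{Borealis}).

23.4, 26.4

Alta's profit: π = (p_{Alta} − 10)(84 − 3p_{Alta} + p_{Borealis}).
∂π/∂p_{Alta} = 114 − 6p_{Alta} + p_{Borealis} = 0 ⇒ p_{Alta} = 19 + (1/6)p_{Borealis}.
Similarly p_{Borealis} = 22.5 + (1/6)p_{Alta}.
Solving the two reaction functions simultaneously: (1 − (1/6)(1/6))p_{Alta} = 19 + (1/6)·22.5, so (35/36)p_{Alta} = 22.75 and p_{Alta} = 23.4.
Then p_{Borealis} = 22.5 + (1/6)·23.4 = 26.4.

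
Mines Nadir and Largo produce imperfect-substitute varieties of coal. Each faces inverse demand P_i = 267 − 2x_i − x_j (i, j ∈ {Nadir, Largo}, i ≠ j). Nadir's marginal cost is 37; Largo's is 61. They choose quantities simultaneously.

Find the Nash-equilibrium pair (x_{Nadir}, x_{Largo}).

Mine Nadir's profit: π = x_{Nadir}(267 − 2x_{Nadir} − x_{Largo}) − 37x_{Nadir}.
∂π/∂x_{Nadir} = 230 − 4x_{Nadir} − x_{Largo} = 0 ⇒ x_{Nadir} = 57.5 − 0.25x_{Largo}.
Similarly x_{Largo} = 51.5 − 0.25x_{Nadir}.
Solving the two reaction functions simultaneously: (1 − (−0.25)(−0.25))x_{Nadir} = 57.5 − 0.25·51.5, so 0.9375x_{Nadir} = 44.625 and x_{Nadir} = 47.6.
Then x_{Largo} = 51.5 − 0.25·47.6 = 39.6.

47.6, 39.6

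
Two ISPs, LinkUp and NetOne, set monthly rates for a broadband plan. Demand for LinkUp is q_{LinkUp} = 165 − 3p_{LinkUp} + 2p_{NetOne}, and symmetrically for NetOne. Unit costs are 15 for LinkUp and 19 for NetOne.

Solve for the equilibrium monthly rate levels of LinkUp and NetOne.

LinkUp's profit: π = (p_{LinkUp} − 15)(165 − 3p_{LinkUp} + 2p_{NetOne}).
∂π/∂p_{LinkUp} = 210 − 6p_{LinkUp} + 2p_{NetOne} = 0 ⇒ p_{LinkUp} = 35 + (1/3)p_{NetOne}.
Similarly p_{NetOne} = 37 + (1/3)p_{LinkUp}.
Solving the two reaction functions simultaneously: (1 − (1/3)(1/3))p_{LinkUp} = 35 + (1/3)·37, so (8/9)p_{LinkUp} = 142/3 and p_{LinkUp} = 53.25.
Then p_{NetOne} = 37 + (1/3)·53.25 = 54.75.

53.25, 54.75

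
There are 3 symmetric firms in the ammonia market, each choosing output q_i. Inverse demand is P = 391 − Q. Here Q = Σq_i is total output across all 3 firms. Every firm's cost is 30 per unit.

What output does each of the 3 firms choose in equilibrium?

90.25

A representative firm's profit is π_i = q_i(391 − Q) − 30q_i, with Q = q_i + Σ_{j≠i} q_j.
First-order condition: 361 − 2q_i − Σ_{j≠i} q_j = 0.
In a symmetric equilibrium every firm chooses the same q, so Σ_{j≠i} q_j = 2q. The condition becomes 361 − 4q = 0, giving q = 361/4 = 90.25.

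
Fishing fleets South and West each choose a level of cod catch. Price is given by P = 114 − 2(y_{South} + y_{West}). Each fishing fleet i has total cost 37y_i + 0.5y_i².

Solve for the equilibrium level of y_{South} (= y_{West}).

11

Fishing fleet South's profit: π = y_{South}(114 − 2(y_{South} + y_{West})) − 37y_{South} − 0.5y_{South}².
∂π/∂y_{South} = 77 − 5y_{South} − 2y_{West} = 0, so y_{South} = 15.4 − 0.4y_{West}.
By symmetry y_{West} = y_{South}; substituting into the reaction function, 1.4y_{South} = 15.4 and y_{South} = 11.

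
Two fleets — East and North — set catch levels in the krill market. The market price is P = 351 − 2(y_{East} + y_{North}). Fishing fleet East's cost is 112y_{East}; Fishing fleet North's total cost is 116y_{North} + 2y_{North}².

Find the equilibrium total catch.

Fishing fleet East's profit: π = y_{East}(351 − 2(y_{East} + y_{North})) − 112y_{East}.
∂π/∂y_{East} = 239 − 4y_{East} − 2y_{North} = 0, so y_{East} = 59.75 − 0.5y_{North}.
For North: ∂π/∂y_{North} = 235 − 8y_{North} − 2y_{East} = 0 ⇒ y_{North} = 29.375 − 0.25y_{East}.
Plugging y_{North} into East's best response: y_{East} = 59.75 − 0.5(29.375 − 0.25y_{East}) ⇒ 0.875y_{East} = 45.0625, so y_{East} = 51.5.
Then y_{North} = 29.375 − 0.25·51.5 = 16.5.
Total catch: 51.5 + 16.5 = 68.

68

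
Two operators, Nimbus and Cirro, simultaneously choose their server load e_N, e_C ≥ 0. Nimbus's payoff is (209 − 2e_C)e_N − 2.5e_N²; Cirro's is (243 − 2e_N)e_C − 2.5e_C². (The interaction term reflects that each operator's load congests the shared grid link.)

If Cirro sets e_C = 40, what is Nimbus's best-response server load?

Expanding Nimbus's payoff: 209e_N − 2e_Ce_N − 2.5e_N².
∂π/∂e_N = 209 − 2e_C − 5e_N = 0, so e_N = 41.8 − 0.4e_C.
At e_C = 40: e_N = 41.8 − 0.4·40 = 25.8.

25.8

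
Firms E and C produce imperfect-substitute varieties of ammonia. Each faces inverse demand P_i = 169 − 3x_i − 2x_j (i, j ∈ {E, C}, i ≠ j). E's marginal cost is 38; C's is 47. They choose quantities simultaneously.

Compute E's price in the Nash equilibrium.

88.8125

Firm E's profit: π = x_E(169 − 3x_E − 2x_C) − 38x_E.
∂π/∂x_E = 131 − 6x_E − 2x_C = 0 ⇒ x_E = 131/6 − (1/3)x_C.
Similarly x_C = 61/3 − (1/3)x_E.
Substituting the second reaction function into the first: x_E = 131/6 − (1/3)(61/3 − (1/3)x_E), which gives (8/9)x_E = 271/18 ⇒ x_E = 16.9375.
Then x_C = 61/3 − (1/3)·16.9375 = 14.6875.
P_E = 169 − 3·16.9375 − 2·14.6875 = 88.8125.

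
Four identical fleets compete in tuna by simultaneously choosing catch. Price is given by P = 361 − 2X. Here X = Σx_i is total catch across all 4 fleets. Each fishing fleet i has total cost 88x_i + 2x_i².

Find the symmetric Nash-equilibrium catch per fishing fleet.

19.5

A representative fishing fleet's profit is π_i = x_i(361 − 2X) − 88x_i − 2x_i², with X = x_i + Σ_{j≠i} x_j.
First-order condition: 273 − 8x_i − 2Σ_{j≠i} x_j = 0.
Imposing symmetry (x_j = x for all j) turns Σ_{j≠i} x_j into 3x, so 273 = 14x and x = 19.5.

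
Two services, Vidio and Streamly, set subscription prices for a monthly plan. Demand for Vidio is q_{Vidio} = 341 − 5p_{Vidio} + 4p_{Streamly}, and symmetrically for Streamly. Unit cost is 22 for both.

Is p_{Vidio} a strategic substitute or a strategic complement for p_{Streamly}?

strategic complements

Vidio's profit: π = (p_{Vidio} − 22)(341 − 5p_{Vidio} + 4p_{Streamly}).
∂π/∂p_{Vidio} = 451 − 10p_{Vidio} + 4p_{Streamly} = 0 ⇒ p_{Vidio} = 45.1 + 0.4p_{Streamly}.
The best-response slope dp_{Vidio}/dp_{Streamly} = 0.4 > 0: the reaction function is upward-sloping, so the choices are strategic complements.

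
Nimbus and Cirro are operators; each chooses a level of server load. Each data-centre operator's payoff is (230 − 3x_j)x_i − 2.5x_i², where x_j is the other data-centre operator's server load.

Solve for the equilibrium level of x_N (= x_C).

28.75

Nimbus's payoff is (230 − 3x_C)x_N − 2.5x_N².
∂π/∂x_N = 230 − 3x_C − 5x_N = 0, so x_N = 46 − 0.6x_C.
By symmetry x_C = x_N; substituting into the reaction function, 1.6x_N = 46 and x_N = 28.75.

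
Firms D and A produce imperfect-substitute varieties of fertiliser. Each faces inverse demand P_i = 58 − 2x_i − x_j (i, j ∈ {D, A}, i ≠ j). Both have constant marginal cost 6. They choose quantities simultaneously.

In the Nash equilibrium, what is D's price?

Firm D's profit: π = x_D(58 − 2x_D − x_A) − 6x_D.
∂π/∂x_D = 52 − 4x_D − x_A = 0 ⇒ x_D = 13 − 0.25x_A.
The game is symmetric, so in equilibrium x_A = x_D: the reaction function gives 1.25x_D = 13, hence x_D = 10.4.
P_D = 58 − 2·10.4 − 10.4 = 26.8.

26.8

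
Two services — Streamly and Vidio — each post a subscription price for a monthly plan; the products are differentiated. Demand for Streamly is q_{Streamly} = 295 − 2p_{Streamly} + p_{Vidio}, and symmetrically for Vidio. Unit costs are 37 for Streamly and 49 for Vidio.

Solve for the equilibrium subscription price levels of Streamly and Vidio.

Streamly's profit: π = (p_{Streamly} − 37)(295 − 2p_{Streamly} + p_{Vidio}).
∂π/∂p_{Streamly} = 369 − 4p_{Streamly} + p_{Vidio} = 0 ⇒ p_{Streamly} = 92.25 + 0.25p_{Vidio}.
Similarly p_{Vidio} = 98.25 + 0.25p_{Streamly}.
Plugging p_{Vidio} into Streamly's best response: p_{Streamly} = 92.25 + 0.25(98.25 + 0.25p_{Streamly}) ⇒ 0.9375p_{Streamly} = 116.8125, so p_{Streamly} = 124.6.
Then p_{Vidio} = 98.25 + 0.25·124.6 = 129.4.

124.6, 129.4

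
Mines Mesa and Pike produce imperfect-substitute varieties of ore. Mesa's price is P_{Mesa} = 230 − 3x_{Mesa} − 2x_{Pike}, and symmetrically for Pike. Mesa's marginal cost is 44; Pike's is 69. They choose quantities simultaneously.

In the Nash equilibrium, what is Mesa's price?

118.4375

Mine Mesa's profit: π = x_{Mesa}(230 − 3x_{Mesa} − 2x_{Pike}) − 44x_{Mesa}.
∂π/∂x_{Mesa} = 186 − 6x_{Mesa} − 2x_{Pike} = 0 ⇒ x_{Mesa} = 31 − (1/3)x_{Pike}.
Similarly x_{Pike} = 161/6 − (1/3)x_{Mesa}.
Plugging x_{Pike} into Mesa's best response: x_{Mesa} = 31 − (1/3)(161/6 − (1/3)x_{Mesa}) ⇒ (8/9)x_{Mesa} = 397/18, so x_{Mesa} = 24.8125.
Then x_{Pike} = 161/6 − (1/3)·24.8125 = 18.5625.
P_{Mesa} = 230 − 3·24.8125 − 2·18.5625 = 118.4375.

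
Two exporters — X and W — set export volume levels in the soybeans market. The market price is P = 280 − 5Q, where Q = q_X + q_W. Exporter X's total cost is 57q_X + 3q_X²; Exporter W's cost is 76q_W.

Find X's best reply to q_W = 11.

Exporter X's profit: π = q_X(280 − 5(q_X + q_W)) − 57q_X − 3q_X².
∂π/∂q_X = 223 − 16q_X − 5q_W = 0, so q_X = 13.9375 − 0.3125q_W.
At q_W = 11: q_X = 13.9375 − 0.3125·11 = 10.5.

10.5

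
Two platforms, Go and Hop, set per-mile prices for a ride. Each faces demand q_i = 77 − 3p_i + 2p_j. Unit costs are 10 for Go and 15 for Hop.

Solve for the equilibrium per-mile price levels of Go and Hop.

Go's profit: π = (p_{Go} − 10)(77 − 3p_{Go} + 2p_{Hop}).
∂π/∂p_{Go} = 107 − 6p_{Go} + 2p_{Hop} = 0 ⇒ p_{Go} = 107/6 + (1/3)p_{Hop}.
Similarly p_{Hop} = 61/3 + (1/3)p_{Go}.
Plugging p_{Hop} into Go's best response: p_{Go} = 107/6 + (1/3)(61/3 + (1/3)p_{Go}) ⇒ (8/9)p_{Go} = 443/18, so p_{Go} = 27.6875.
Then p_{Hop} = 61/3 + (1/3)·27.6875 = 29.5625.

27.6875, 29.5625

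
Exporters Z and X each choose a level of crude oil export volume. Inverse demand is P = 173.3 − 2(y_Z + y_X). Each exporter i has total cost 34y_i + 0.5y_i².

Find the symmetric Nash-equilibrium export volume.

Exporter Z's profit: π = y_Z(173.3 − 2(y_Z + y_X)) − 34y_Z − 0.5y_Z².
∂π/∂y_Z = 139.3 − 5y_Z − 2y_X = 0, so y_Z = 27.86 − 0.4y_X.
By symmetry y_X = y_Z; substituting into the reaction function, 1.4y_Z = 27.86 and y_Z = 19.9.

19.9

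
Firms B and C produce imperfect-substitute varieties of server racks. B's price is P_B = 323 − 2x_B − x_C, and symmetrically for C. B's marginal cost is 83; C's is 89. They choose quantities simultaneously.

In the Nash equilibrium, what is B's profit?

Firm B's profit: π = x_B(323 − 2x_B − x_C) − 83x_B.
∂π/∂x_B = 240 − 4x_B − x_C = 0 ⇒ x_B = 60 − 0.25x_C.
Similarly x_C = 58.5 − 0.25x_B.
Plugging x_C into B's best response: x_B = 60 − 0.25(58.5 − 0.25x_B) ⇒ 0.9375x_B = 45.375, so x_B = 48.4.
Then x_C = 58.5 − 0.25·48.4 = 46.4.
P_B = 323 − 2·48.4 − 46.4 = 179.8.
Profit = (179.8 − 83)·48.4 = 4685.12.

4685.12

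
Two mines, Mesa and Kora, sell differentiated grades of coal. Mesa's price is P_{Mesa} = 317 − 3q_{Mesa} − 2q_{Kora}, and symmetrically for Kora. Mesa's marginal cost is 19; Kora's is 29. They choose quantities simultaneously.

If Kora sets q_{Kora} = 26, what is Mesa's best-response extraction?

41

Mine Mesa's profit: π = q_{Mesa}(317 − 3q_{Mesa} − 2q_{Kora}) − 19q_{Mesa}.
∂π/∂q_{Mesa} = 298 − 6q_{Mesa} − 2q_{Kora} = 0 ⇒ q_{Mesa} = 149/3 − (1/3)q_{Kora}.
At q_{Kora} = 26: q_{Mesa} = 149/3 − (1/3)·26 = 41.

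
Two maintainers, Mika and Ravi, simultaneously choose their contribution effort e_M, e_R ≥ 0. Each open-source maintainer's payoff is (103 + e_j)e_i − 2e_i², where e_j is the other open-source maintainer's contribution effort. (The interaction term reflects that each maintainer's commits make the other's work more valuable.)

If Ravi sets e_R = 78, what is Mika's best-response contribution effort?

45.25

Mika's payoff is (103 + e_R)e_M − 2e_M².
∂π/∂e_M = 103 + e_R − 4e_M = 0, so e_M = 25.75 + 0.25e_R.
At e_R = 78: e_M = 25.75 + 0.25·78 = 45.25.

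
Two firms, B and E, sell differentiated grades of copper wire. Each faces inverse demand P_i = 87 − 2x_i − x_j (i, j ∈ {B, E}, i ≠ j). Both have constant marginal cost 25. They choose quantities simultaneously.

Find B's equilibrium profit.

307.52

Firm B's profit: π = x_B(87 − 2x_B − x_E) − 25x_B.
∂π/∂x_B = 62 − 4x_B − x_E = 0 ⇒ x_B = 15.5 − 0.25x_E.
The game is symmetric, so in equilibrium x_E = x_B: the reaction function gives 1.25x_B = 15.5, hence x_B = 12.4.
P_B = 87 − 2·12.4 − 12.4 = 49.8.
Profit = (49.8 − 25)·12.4 = 307.52.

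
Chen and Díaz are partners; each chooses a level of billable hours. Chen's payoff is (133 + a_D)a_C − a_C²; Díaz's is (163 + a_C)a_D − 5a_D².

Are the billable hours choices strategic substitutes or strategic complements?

strategic complements

Expanding Chen's payoff: 133a_C + a_Da_C − a_C².
∂π/∂a_C = 133 + a_D − 2a_C = 0, so a_C = 66.5 + 0.5a_D.
The best-response slope da_C/da_D = 0.5 > 0: the reaction function is upward-sloping, so the choices are strategic complements.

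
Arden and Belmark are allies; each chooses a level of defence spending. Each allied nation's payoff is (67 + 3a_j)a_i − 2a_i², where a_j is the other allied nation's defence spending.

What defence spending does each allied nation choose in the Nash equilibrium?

Arden's payoff is (67 + 3a_B)a_A − 2a_A².
∂π/∂a_A = 67 + 3a_B − 4a_A = 0, so a_A = 16.75 + 0.75a_B.
The game is symmetric, so in equilibrium a_B = a_A: the reaction function gives 0.25a_A = 16.75, hence a_A = 67.

67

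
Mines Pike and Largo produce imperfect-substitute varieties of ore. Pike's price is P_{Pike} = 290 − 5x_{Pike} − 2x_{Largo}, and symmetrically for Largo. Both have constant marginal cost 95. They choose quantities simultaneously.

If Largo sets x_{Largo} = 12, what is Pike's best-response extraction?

17.1

Mine Pike's profit: π = x_{Pike}(290 − 5x_{Pike} − 2x_{Largo}) − 95x_{Pike}.
∂π/∂x_{Pike} = 195 − 10x_{Pike} − 2x_{Largo} = 0 ⇒ x_{Pike} = 19.5 − 0.2x_{Largo}.
At x_{Largo} = 12: x_{Pike} = 19.5 − 0.2·12 = 17.1.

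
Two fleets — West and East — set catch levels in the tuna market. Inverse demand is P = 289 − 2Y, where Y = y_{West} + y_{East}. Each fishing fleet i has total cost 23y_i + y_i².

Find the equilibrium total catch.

Fishing fleet West's profit: π = y_{West}(289 − 2(y_{West} + y_{East})) − 23y_{West} − y_{West}².
∂π/∂y_{West} = 266 − 6y_{West} − 2y_{East} = 0, so y_{West} = 133/3 − (1/3)y_{East}.
The game is symmetric, so in equilibrium y_{East} = y_{West}: the reaction function gives (4/3)y_{West} = 133/3, hence y_{West} = 33.25.
Total catch: 33.25 + 33.25 = 66.5.

66.5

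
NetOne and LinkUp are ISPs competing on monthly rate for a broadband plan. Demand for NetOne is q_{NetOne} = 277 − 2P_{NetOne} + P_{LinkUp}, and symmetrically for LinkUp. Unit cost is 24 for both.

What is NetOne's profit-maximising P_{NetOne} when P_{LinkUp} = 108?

NetOne's profit: π = (P_{NetOne} − 24)(277 − 2P_{NetOne} + P_{LinkUp}).
∂π/∂P_{NetOne} = 325 − 4P_{NetOne} + P_{LinkUp} = 0 ⇒ P_{NetOne} = 81.25 + 0.25P_{LinkUp}.
At P_{LinkUp} = 108: P_{NetOne} = 81.25 + 0.25·108 = 108.25.

108.25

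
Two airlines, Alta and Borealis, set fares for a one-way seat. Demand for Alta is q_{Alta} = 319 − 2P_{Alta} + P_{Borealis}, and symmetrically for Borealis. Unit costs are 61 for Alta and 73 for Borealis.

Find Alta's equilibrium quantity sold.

175.2

Alta's profit: π = (P_{Alta} − 61)(319 − 2P_{Alta} + P_{Borealis}).
∂π/∂P_{Alta} = 441 − 4P_{Alta} + P_{Borealis} = 0 ⇒ P_{Alta} = 110.25 + 0.25P_{Borealis}.
Similarly P_{Borealis} = 116.25 + 0.25P_{Alta}.
Substituting the second reaction function into the first: P_{Alta} = 110.25 + 0.25(116.25 + 0.25P_{Alta}), which gives 0.9375P_{Alta} = 139.3125 ⇒ P_{Alta} = 148.6.
Then P_{Borealis} = 116.25 + 0.25·148.6 = 153.4.
q_{Alta} = 319 − 2·148.6 + 153.4 = 175.2.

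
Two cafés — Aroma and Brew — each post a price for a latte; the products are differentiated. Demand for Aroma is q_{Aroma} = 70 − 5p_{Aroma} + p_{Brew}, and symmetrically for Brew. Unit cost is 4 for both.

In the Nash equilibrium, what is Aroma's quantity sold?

Aroma's profit: π = (p_{Aroma} − 4)(70 − 5p_{Aroma} + p_{Brew}).
∂π/∂p_{Aroma} = 90 − 10p_{Aroma} + p_{Brew} = 0 ⇒ p_{Aroma} = 9 + 0.1p_{Brew}.
By symmetry p_{Brew} = p_{Aroma}; substituting into the reaction function, 0.9p_{Aroma} = 9 and p_{Aroma} = 10.
q_{Aroma} = 70 − 5·10 + 10 = 30.

30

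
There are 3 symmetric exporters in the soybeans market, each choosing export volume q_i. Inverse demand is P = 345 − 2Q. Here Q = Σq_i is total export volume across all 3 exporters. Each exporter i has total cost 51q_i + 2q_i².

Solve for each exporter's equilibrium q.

A representative exporter's profit is π_i = q_i(345 − 2Q) − 51q_i − 2q_i², with Q = q_i + Σ_{j≠i} q_j.
First-order condition: 294 − 8q_i − 2Σ_{j≠i} q_j = 0.
With identical exporters, set every q_j = q: then 294 − 8q − 4q = 0, i.e. q = 294/12 = 24.5.

24.5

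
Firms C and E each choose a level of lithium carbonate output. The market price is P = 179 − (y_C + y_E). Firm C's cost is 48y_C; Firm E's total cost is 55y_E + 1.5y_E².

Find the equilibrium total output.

Firm C's profit: π = y_C(179 − (y_C + y_E)) − 48y_C.
∂π/∂y_C = 131 − 2y_C − y_E = 0, so y_C = 65.5 − 0.5y_E.
For E: ∂π/∂y_E = 124 − 5y_E − y_C = 0 ⇒ y_E = 24.8 − 0.2y_C.
Plugging y_E into C's best response: y_C = 65.5 − 0.5(24.8 − 0.2y_C) ⇒ 0.9y_C = 53.1, so y_C = 59.
Then y_E = 24.8 − 0.2·59 = 13.
Total output: 59 + 13 = 72.

72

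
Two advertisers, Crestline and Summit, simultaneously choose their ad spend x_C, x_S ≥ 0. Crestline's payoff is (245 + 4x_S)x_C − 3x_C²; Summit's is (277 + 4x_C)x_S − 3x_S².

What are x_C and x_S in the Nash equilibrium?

128.9, 132.1

Expanding Crestline's payoff: 245x_C + 4x_Sx_C − 3x_C².
∂π/∂x_C = 245 + 4x_S − 6x_C = 0, so x_C = 245/6 + (2/3)x_S.
Likewise for Summit: x_S = 277/6 + (2/3)x_C.
Substituting the second reaction function into the first: x_C = 245/6 + (2/3)(277/6 + (2/3)x_C), which gives (5/9)x_C = 1289/18 ⇒ x_C = 128.9.
Then x_S = 277/6 + (2/3)·128.9 = 132.1.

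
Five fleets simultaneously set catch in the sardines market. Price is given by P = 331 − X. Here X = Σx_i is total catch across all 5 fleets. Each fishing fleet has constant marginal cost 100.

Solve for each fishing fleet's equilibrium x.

A representative fishing fleet's profit is π_i = x_i(331 − X) − 100x_i, with X = x_i + Σ_{j≠i} x_j.
First-order condition: 231 − 2x_i − Σ_{j≠i} x_j = 0.
With identical fishing fleets, set every x_j = x: then 231 − 2x − 4x = 0, i.e. x = 231/6 = 38.5.

38.5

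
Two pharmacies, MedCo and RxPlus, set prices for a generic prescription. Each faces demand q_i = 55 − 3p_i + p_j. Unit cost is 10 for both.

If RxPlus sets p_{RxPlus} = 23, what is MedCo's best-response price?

MedCo's profit: π = (p_{MedCo} − 10)(55 − 3p_{MedCo} + p_{RxPlus}).
∂π/∂p_{MedCo} = 85 − 6p_{MedCo} + p_{RxPlus} = 0 ⇒ p_{MedCo} = 85/6 + (1/6)p_{RxPlus}.
At p_{RxPlus} = 23: p_{MedCo} = 85/6 + (1/6)·23 = 18.

18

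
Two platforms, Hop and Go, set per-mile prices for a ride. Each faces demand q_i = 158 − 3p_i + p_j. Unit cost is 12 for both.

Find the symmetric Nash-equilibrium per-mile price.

Hop's profit: π = (p_{Hop} − 12)(158 − 3p_{Hop} + p_{Go}).
∂π/∂p_{Hop} = 194 − 6p_{Hop} + p_{Go} = 0 ⇒ p_{Hop} = 97/3 + (1/6)p_{Go}.
Setting p_{Hop} = p_{Go} in the reaction function: p_{Hop} = 97/3 + (1/6)p_{Hop}, so p_{Hop} = (97/3) / (5/6) = 38.8.

38.8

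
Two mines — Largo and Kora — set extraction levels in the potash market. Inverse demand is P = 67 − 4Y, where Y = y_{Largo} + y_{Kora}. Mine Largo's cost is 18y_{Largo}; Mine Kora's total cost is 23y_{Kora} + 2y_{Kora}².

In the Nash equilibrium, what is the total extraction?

Mine Largo's profit: π = y_{Largo}(67 − 4(y_{Largo} + y_{Kora})) − 18y_{Largo}.
∂π/∂y_{Largo} = 49 − 8y_{Largo} − 4y_{Kora} = 0, so y_{Largo} = 6.125 − 0.5y_{Kora}.
For Kora: ∂π/∂y_{Kora} = 44 − 12y_{Kora} − 4y_{Largo} = 0 ⇒ y_{Kora} = 11/3 − (1/3)y_{Largo}.
Solving the two reaction functions simultaneously: (1 − (−0.5)(−1/3))y_{Largo} = 6.125 − 0.5·(11/3), so (5/6)y_{Largo} = 103/24 and y_{Largo} = 5.15.
Then y_{Kora} = 11/3 − (1/3)·5.15 = 1.95.
Total extraction: 5.15 + 1.95 = 7.1.

7.1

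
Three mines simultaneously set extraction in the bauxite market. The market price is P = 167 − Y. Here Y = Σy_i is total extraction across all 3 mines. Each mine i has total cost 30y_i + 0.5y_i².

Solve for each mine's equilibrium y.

A representative mine's profit is π_i = y_i(167 − Y) − 30y_i − 0.5y_i², with Y = y_i + Σ_{j≠i} y_j.
First-order condition: 137 − 3y_i − Σ_{j≠i} y_j = 0.
In a symmetric equilibrium every mine chooses the same y, so Σ_{j≠i} y_j = 2y. The condition becomes 137 − 5y = 0, giving y = 137/5 = 27.4.

27.4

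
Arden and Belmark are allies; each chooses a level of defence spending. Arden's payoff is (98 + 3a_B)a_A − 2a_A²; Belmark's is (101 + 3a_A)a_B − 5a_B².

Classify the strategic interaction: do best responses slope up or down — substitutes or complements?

strategic complements

Expanding Arden's payoff: 98a_A + 3a_Ba_A − 2a_A².
∂π/∂a_A = 98 + 3a_B − 4a_A = 0, so a_A = 24.5 + 0.75a_B.
The best-response slope da_A/da_B = 0.75 > 0: the reaction function is upward-sloping, so the choices are strategic complements.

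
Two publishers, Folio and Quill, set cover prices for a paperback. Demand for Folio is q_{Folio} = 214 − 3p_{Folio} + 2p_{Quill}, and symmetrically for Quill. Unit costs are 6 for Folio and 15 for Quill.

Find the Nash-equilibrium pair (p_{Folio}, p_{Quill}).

59.6875, 63.0625

Folio's profit: π = (p_{Folio} − 6)(214 − 3p_{Folio} + 2p_{Quill}).
∂π/∂p_{Folio} = 232 − 6p_{Folio} + 2p_{Quill} = 0 ⇒ p_{Folio} = 116/3 + (1/3)p_{Quill}.
Similarly p_{Quill} = 259/6 + (1/3)p_{Folio}.
Solving the two reaction functions simultaneously: (1 − (1/3)(1/3))p_{Folio} = 116/3 + (1/3)·(259/6), so (8/9)p_{Folio} = 955/18 and p_{Folio} = 59.6875.
Then p_{Quill} = 259/6 + (1/3)·59.6875 = 63.0625.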